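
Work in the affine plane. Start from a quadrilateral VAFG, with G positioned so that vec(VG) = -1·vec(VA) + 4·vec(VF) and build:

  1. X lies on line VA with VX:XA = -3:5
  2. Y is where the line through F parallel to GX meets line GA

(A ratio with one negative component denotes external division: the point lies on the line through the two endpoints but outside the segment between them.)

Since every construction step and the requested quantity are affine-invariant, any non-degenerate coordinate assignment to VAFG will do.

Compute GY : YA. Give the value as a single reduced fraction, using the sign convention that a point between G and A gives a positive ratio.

Choose coordinates V = (0, 0), A = (1, 0), F = (0, 1), G = (-1, 4).
1. X lies on line VA with VX:XA = -3:5 ⇒ X = (-3/2, 0)
2. Y is where the line through F parallel to GX meets line GA ⇒ Y = (1/10, 9/5)
Y = G + t·(A−G) with t = 11/20, so GY:YA = t:(1−t) = 11/20:9/20

GY:YA = 11/9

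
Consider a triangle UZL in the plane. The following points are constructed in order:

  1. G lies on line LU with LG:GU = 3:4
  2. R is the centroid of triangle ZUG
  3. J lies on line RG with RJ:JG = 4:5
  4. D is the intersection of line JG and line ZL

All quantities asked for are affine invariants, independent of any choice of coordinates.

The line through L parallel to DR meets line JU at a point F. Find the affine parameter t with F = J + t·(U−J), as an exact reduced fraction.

t = -3/4

Work in coordinates with U = (0, 0), Z = (1, 0), L = (0, 1).
1. G lies on line LU with LG:GU = 3:4 ⇒ G = (0, 4/7)
2. R is the centroid of triangle ZUG ⇒ R = (1/3, 4/21)
3. J lies on line RG with RJ:JG = 4:5 ⇒ J = (5/27, 68/189)
4. D is the intersection of line JG and line ZL ⇒ D = (-3, 4)
through L parallel to DR: direction (10/3, -80/21); meets JU at F = (35/108, 17/27)
F = J + t·(U−J) with t = -3/4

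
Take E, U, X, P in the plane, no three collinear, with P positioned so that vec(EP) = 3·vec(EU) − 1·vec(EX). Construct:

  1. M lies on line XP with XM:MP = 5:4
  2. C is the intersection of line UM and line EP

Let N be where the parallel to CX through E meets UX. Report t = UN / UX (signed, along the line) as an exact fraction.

Work in coordinates with E = (0, 0), U = (1, 0), X = (0, 1), P = (3, -1).
1. M lies on line XP with XM:MP = 5:4 ⇒ M = (5/3, -1/9)
2. C is the intersection of line UM and line EP ⇒ C = (-1, 1/3)
through E parallel to CX: direction (1, 2/3); meets UX at N = (3/5, 2/5)
N = U + t·(X−U) with t = 2/5

t = 2/5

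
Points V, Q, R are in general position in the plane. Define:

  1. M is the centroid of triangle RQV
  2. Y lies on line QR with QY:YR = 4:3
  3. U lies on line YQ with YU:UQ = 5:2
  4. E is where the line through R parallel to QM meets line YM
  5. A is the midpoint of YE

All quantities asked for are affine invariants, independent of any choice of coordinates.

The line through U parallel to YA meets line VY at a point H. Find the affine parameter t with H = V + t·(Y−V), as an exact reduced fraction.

t = 27/7

Set V = (0, 0), Q = (1, 0), R = (0, 1); any affine frame gives the same invariant.
1. M is the centroid of triangle RQV ⇒ M = (1/3, 1/3)
2. Y lies on line QR with QY:YR = 4:3 ⇒ Y = (3/7, 4/7)
3. U lies on line YQ with YU:UQ = 5:2 ⇒ U = (41/49, 8/49)
4. E is where the line through R parallel to QM meets line YM ⇒ E = (1/2, 3/4)
5. A is the midpoint of YE ⇒ A = (13/28, 37/56)
through U parallel to YA: direction (1/28, 5/56); meets VY at H = (81/49, 108/49)
H = V + t·(Y−V) with t = 27/7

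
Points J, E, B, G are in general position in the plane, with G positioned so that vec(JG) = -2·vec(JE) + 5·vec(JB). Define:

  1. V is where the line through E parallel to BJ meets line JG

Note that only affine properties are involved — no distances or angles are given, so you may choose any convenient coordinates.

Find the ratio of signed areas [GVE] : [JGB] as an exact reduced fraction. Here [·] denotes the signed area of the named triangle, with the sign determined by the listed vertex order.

[GVE]:[JGB] = -15/4

Work in coordinates with J = (0, 0), E = (1, 0), B = (0, 1), G = (-2, 5).
1. V is where the line through E parallel to BJ meets line JG ⇒ V = (1, -5/2)
2·[GVE] = 15/2, 2·[JGB] = -2
[GVE]:[JGB] = 15/2:-2 = -15/4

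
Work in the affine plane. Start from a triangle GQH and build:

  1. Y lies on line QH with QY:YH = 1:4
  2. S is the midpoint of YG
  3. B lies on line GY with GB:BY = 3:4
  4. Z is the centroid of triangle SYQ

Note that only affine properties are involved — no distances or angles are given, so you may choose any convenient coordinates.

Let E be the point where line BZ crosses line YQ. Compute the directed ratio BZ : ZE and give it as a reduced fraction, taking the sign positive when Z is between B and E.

BZ:ZE = 17/7

Work in coordinates with G = (0, 0), Q = (1, 0), H = (0, 1).
1. Y lies on line QH with QY:YH = 1:4 ⇒ Y = (4/5, 1/5)
2. S is the midpoint of YG ⇒ S = (2/5, 1/10)
3. B lies on line GY with GB:BY = 3:4 ⇒ B = (12/35, 3/35)
4. Z is the centroid of triangle SYQ ⇒ Z = (11/15, 1/10)
line BZ meets YQ at E = (76/85, 9/85)
Z = B + t·(E−B) with t = 17/24, so BZ:ZE = 17/24:7/24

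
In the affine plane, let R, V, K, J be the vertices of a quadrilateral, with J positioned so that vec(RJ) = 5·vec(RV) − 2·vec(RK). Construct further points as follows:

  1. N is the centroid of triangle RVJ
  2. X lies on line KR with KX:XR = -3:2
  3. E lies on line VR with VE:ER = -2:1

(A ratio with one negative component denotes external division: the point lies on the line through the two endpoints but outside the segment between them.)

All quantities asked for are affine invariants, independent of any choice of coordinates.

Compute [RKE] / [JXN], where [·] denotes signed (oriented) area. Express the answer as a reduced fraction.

[RKE]:[JXN] = -3/20

Choose coordinates R = (0, 0), V = (1, 0), K = (0, 1), J = (5, -2).
1. N is the centroid of triangle RVJ ⇒ N = (2, -2/3)
2. X lies on line KR with KX:XR = -3:2 ⇒ X = (0, -2)
3. E lies on line VR with VE:ER = -2:1 ⇒ E = (-1, 0)
2·[RKE] = 1, 2·[JXN] = -20/3
[RKE]:[JXN] = 1:-20/3 = -3/20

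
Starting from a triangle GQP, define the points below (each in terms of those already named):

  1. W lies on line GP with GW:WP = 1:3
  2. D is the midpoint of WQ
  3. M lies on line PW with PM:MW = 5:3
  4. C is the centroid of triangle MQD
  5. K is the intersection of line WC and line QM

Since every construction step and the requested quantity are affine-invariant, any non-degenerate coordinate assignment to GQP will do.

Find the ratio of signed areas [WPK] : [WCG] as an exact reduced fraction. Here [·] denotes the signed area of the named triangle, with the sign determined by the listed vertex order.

[WPK]:[WCG] = 18/5

Choose coordinates G = (0, 0), Q = (1, 0), P = (0, 1).
1. W lies on line GP with GW:WP = 1:3 ⇒ W = (0, 1/4)
2. D is the midpoint of WQ ⇒ D = (1/2, 1/8)
3. M lies on line PW with PM:MW = 5:3 ⇒ M = (0, 17/32)
4. C is the centroid of triangle MQD ⇒ C = (1/2, 7/32)
5. K is the intersection of line WC and line QM ⇒ K = (3/5, 17/80)
2·[WPK] = -9/20, 2·[WCG] = -1/8
[WPK]:[WCG] = -9/20:-1/8 = 18/5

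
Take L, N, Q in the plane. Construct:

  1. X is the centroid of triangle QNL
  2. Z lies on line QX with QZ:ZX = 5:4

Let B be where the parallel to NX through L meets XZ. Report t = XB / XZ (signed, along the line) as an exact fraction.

Choose coordinates L = (0, 0), N = (1, 0), Q = (0, 1).
1. X is the centroid of triangle QNL ⇒ X = (1/3, 1/3)
2. Z lies on line QX with QZ:ZX = 5:4 ⇒ Z = (5/27, 17/27)
through L parallel to NX: direction (-2/3, 1/3); meets XZ at B = (2/3, -1/3)
B = X + t·(Z−X) with t = -9/4

t = -9/4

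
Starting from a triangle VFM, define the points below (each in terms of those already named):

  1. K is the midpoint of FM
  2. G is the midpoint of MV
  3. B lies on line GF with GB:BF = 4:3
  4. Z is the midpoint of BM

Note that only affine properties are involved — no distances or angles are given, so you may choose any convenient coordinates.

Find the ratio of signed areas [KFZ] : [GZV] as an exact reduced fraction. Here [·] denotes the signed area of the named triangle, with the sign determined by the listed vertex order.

[KFZ]:[GZV] = 3/8

Set V = (0, 0), F = (1, 0), M = (0, 1); any affine frame gives the same invariant.
1. K is the midpoint of FM ⇒ K = (1/2, 1/2)
2. G is the midpoint of MV ⇒ G = (0, 1/2)
3. B lies on line GF with GB:BF = 4:3 ⇒ B = (4/7, 3/14)
4. Z is the midpoint of BM ⇒ Z = (2/7, 17/28)
2·[KFZ] = -3/56, 2·[GZV] = -1/7
[KFZ]:[GZV] = -3/56:-1/7 = 3/8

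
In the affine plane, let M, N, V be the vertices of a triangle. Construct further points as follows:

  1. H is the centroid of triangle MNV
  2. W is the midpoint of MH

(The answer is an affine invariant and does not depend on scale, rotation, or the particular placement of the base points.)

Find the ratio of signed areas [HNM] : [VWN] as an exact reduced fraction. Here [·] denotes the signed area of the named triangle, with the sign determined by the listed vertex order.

[HNM]:[VWN] = -1/2

Assign M = (0, 0), N = (1, 0), V = (0, 1) — the answer is frame-independent, so this choice is without loss of generality.
1. H is the centroid of triangle MNV ⇒ H = (1/3, 1/3)
2. W is the midpoint of MH ⇒ W = (1/6, 1/6)
2·[HNM] = -1/3, 2·[VWN] = 2/3
[HNM]:[VWN] = -1/3:2/3 = -1/2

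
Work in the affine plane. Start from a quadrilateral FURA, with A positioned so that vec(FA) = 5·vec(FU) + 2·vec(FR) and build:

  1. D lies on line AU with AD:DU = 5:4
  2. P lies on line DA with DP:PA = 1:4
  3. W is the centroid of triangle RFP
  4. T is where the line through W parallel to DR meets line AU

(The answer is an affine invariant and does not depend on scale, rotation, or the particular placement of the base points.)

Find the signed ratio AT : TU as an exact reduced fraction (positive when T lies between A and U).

AT:TU = 109/53

Work in coordinates with F = (0, 0), U = (1, 0), R = (0, 1), A = (5, 2).
1. D lies on line AU with AD:DU = 5:4 ⇒ D = (25/9, 8/9)
2. P lies on line DA with DP:PA = 1:4 ⇒ P = (29/9, 10/9)
3. W is the centroid of triangle RFP ⇒ W = (29/27, 19/27)
4. T is where the line through W parallel to DR meets line AU ⇒ T = (187/81, 53/81)
T = A + t·(U−A) with t = 109/162, so AT:TU = t:(1−t) = 109/162:53/162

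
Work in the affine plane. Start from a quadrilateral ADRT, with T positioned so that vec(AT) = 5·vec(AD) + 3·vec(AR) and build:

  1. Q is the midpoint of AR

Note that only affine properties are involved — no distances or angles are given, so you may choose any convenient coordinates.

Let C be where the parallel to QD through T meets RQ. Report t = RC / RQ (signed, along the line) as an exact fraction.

t = -9

Work in coordinates with A = (0, 0), D = (1, 0), R = (0, 1), T = (5, 3).
1. Q is the midpoint of AR ⇒ Q = (0, 1/2)
through T parallel to QD: direction (1, -1/2); meets RQ at C = (0, 11/2)
C = R + t·(Q−R) with t = -9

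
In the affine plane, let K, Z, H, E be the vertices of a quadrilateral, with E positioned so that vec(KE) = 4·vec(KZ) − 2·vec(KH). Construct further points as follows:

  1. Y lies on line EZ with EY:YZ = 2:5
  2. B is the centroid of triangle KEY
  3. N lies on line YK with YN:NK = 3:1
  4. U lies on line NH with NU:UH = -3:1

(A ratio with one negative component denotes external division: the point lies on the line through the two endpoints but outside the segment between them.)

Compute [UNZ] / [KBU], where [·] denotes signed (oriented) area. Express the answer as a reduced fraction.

[UNZ]:[KBU] = 36/149

Choose coordinates K = (0, 0), Z = (1, 0), H = (0, 1), E = (4, -2).
1. Y lies on line EZ with EY:YZ = 2:5 ⇒ Y = (22/7, -10/7)
2. B is the centroid of triangle KEY ⇒ B = (50/21, -8/7)
3. N lies on line YK with YN:NK = 3:1 ⇒ N = (11/14, -5/14)
4. U lies on line NH with NU:UH = -3:1 ⇒ U = (-11/28, 47/28)
2·[UNZ] = 6/7, 2·[KBU] = 149/42
[UNZ]:[KBU] = 6/7:149/42 = 36/149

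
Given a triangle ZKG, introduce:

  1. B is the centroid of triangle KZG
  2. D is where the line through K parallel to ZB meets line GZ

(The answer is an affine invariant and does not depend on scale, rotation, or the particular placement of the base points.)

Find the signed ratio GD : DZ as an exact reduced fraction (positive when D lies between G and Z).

Assign Z = (0, 0), K = (1, 0), G = (0, 1) — the answer is frame-independent, so this choice is without loss of generality.
1. B is the centroid of triangle KZG ⇒ B = (1/3, 1/3)
2. D is where the line through K parallel to ZB meets line GZ ⇒ D = (0, -1)
D = G + t·(Z−G) with t = 2, so GD:DZ = t:(1−t) = 2:-1

GD:DZ = -2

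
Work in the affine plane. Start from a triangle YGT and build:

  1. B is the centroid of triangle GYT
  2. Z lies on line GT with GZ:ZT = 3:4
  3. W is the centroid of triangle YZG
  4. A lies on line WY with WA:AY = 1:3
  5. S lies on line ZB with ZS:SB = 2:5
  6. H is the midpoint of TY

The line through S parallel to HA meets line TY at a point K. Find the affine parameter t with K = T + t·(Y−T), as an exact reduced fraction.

Assign Y = (0, 0), G = (1, 0), T = (0, 1) — the answer is frame-independent, so this choice is without loss of generality.
1. B is the centroid of triangle GYT ⇒ B = (1/3, 1/3)
2. Z lies on line GT with GZ:ZT = 3:4 ⇒ Z = (4/7, 3/7)
3. W is the centroid of triangle YZG ⇒ W = (11/21, 1/7)
4. A lies on line WY with WA:AY = 1:3 ⇒ A = (11/28, 3/28)
5. S lies on line ZB with ZS:SB = 2:5 ⇒ S = (74/147, 59/147)
6. H is the midpoint of TY ⇒ H = (0, 1/2)
through S parallel to HA: direction (11/28, -11/28); meets TY at K = (0, 19/21)
K = T + t·(Y−T) with t = 2/21

t = 2/21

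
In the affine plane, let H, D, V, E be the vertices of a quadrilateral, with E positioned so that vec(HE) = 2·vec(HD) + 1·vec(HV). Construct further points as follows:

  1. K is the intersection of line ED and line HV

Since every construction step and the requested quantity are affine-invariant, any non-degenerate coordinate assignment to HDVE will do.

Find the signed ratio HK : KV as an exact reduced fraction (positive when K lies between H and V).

HK:KV = -1/2

Assign H = (0, 0), D = (1, 0), V = (0, 1), E = (2, 1) — the answer is frame-independent, so this choice is without loss of generality.
1. K is the intersection of line ED and line HV ⇒ K = (0, -1)
K = H + t·(V−H) with t = -1, so HK:KV = t:(1−t) = -1:2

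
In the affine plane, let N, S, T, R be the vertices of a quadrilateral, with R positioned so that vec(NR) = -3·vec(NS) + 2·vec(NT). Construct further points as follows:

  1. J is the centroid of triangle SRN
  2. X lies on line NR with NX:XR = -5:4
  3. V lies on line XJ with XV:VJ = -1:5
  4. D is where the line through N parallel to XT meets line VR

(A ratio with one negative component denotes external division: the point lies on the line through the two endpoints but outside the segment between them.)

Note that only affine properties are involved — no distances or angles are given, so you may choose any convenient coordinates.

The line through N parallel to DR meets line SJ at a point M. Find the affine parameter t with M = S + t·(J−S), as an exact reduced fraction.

Choose coordinates N = (0, 0), S = (1, 0), T = (0, 1), R = (-3, 2).
1. J is the centroid of triangle SRN ⇒ J = (-2/3, 2/3)
2. X lies on line NR with NX:XR = -5:4 ⇒ X = (-15, 10)
3. V lies on line XJ with XV:VJ = -1:5 ⇒ V = (-223/12, 37/3)
4. D is where the line through N parallel to XT meets line VR ⇒ D = (10/59, -6/59)
through N parallel to DR: direction (-187/59, 124/59); meets SJ at M = (-187/123, 124/123)
M = S + t·(J−S) with t = 62/41

t = 62/41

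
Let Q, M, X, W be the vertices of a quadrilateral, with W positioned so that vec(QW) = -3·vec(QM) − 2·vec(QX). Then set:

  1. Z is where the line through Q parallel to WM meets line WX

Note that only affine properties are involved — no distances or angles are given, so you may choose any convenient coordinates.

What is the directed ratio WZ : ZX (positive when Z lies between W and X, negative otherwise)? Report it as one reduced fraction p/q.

WZ:ZX = 1/2

Work in coordinates with Q = (0, 0), M = (1, 0), X = (0, 1), W = (-3, -2).
1. Z is where the line through Q parallel to WM meets line WX ⇒ Z = (-2, -1)
Z = W + t·(X−W) with t = 1/3, so WZ:ZX = t:(1−t) = 1/3:2/3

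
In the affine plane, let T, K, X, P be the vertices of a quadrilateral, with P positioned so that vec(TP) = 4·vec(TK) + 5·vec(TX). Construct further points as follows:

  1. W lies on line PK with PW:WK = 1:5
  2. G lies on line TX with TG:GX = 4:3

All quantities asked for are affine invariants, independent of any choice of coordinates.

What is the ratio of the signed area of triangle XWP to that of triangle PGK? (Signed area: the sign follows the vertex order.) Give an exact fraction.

Work in coordinates with T = (0, 0), K = (1, 0), X = (0, 1), P = (4, 5).
1. W lies on line PK with PW:WK = 1:5 ⇒ W = (7/2, 25/6)
2. G lies on line TX with TG:GX = 4:3 ⇒ G = (0, 4/7)
2·[XWP] = 4/3, 2·[PGK] = 47/7
[XWP]:[PGK] = 4/3:47/7 = 28/141

[XWP]:[PGK] = 28/141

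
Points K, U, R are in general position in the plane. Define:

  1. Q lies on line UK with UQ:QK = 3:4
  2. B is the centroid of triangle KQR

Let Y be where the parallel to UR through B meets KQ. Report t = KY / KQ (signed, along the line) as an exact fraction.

Set K = (0, 0), U = (1, 0), R = (0, 1); any affine frame gives the same invariant.
1. Q lies on line UK with UQ:QK = 3:4 ⇒ Q = (4/7, 0)
2. B is the centroid of triangle KQR ⇒ B = (4/21, 1/3)
through B parallel to UR: direction (-1, 1); meets KQ at Y = (11/21, 0)
Y = K + t·(Q−K) with t = 11/12

t = 11/12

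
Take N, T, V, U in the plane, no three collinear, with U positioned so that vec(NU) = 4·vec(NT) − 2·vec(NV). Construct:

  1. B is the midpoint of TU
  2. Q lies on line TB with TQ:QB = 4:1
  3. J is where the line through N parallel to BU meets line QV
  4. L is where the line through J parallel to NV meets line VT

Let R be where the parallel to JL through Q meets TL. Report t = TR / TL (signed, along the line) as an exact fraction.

t = 3/14

Work in coordinates with N = (0, 0), T = (1, 0), V = (0, 1), U = (4, -2).
1. B is the midpoint of TU ⇒ B = (5/2, -1)
2. Q lies on line TB with TQ:QB = 4:1 ⇒ Q = (11/5, -4/5)
3. J is where the line through N parallel to BU meets line QV ⇒ J = (33/5, -22/5)
4. L is where the line through J parallel to NV meets line VT ⇒ L = (33/5, -28/5)
through Q parallel to JL: direction (0, -6/5); meets TL at R = (11/5, -6/5)
R = T + t·(L−T) with t = 3/14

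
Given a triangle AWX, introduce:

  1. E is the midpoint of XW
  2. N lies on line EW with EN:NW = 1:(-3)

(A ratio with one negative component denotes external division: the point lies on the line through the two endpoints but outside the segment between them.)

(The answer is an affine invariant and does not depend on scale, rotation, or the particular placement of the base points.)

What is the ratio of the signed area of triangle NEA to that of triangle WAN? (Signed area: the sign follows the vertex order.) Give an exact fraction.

[NEA]:[WAN] = 1/3

Work in coordinates with A = (0, 0), W = (1, 0), X = (0, 1).
1. E is the midpoint of XW ⇒ E = (1/2, 1/2)
2. N lies on line EW with EN:NW = 1:(-3) ⇒ N = (1/4, 3/4)
2·[NEA] = -1/4, 2·[WAN] = -3/4
[NEA]:[WAN] = -1/4:-3/4 = 1/3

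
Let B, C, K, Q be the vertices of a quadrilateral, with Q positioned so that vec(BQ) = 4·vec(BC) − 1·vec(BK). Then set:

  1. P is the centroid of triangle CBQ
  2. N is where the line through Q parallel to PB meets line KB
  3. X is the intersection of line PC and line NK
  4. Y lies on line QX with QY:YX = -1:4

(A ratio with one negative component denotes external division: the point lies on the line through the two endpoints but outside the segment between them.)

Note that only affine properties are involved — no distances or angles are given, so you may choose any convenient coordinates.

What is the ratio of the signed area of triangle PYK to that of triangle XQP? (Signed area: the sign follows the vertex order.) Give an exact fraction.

[PYK]:[XQP] = -53/15

Choose coordinates B = (0, 0), C = (1, 0), K = (0, 1), Q = (4, -1).
1. P is the centroid of triangle CBQ ⇒ P = (5/3, -1/3)
2. N is where the line through Q parallel to PB meets line KB ⇒ N = (0, -1/5)
3. X is the intersection of line PC and line NK ⇒ X = (0, 1/2)
4. Y lies on line QX with QY:YX = -1:4 ⇒ Y = (16/3, -3/2)
2·[PYK] = 53/18, 2·[XQP] = -5/6
[PYK]:[XQP] = 53/18:-5/6 = -53/15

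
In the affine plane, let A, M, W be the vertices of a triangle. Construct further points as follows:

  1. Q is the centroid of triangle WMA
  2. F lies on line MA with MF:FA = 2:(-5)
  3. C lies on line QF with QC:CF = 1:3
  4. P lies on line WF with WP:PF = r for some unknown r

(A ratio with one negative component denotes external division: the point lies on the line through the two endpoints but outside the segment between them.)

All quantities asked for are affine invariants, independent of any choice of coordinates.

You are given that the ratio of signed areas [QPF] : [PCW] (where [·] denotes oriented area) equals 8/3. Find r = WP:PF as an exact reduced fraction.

r = 1/2

Set A = (0, 0), M = (1, 0), W = (0, 1); any affine frame gives the same invariant.
1. Q is the centroid of triangle WMA ⇒ Q = (1/3, 1/3)
2. F lies on line MA with MF:FA = 2:(-5) ⇒ F = (5/3, 0)
3. C lies on line QF with QC:CF = 1:3 ⇒ C = (2/3, 1/4)
4. With WP:PF = r, write λ = r/(r+1) so P = W + λ·(F−W); P is affine-linear in λ
Every point depending on P is an affine combination of P and λ-independent points, so each such coordinate is linear in λ; the λ² term in each signed area is a multiple of (F−W)×(F−W) = 0, so 2·[QPF] and 2·[PCW] are each linear in λ. Evaluating at λ=0 and λ=1:
  2·[QPF] = 7/9·λ − 7/9,   2·[PCW] = -7/12·λ
So [QPF]:[PCW] = (7/9·λ − 7/9) / (-7/12·λ). Setting this equal to 8/3:
  7/9·λ − 7/9 = 8/3·(-7/12·λ)  ⇒  λ = 1/3
Then r = λ/(1−λ) = (1/3)/(2/3) = 1/2. Check: with r = 1/2, P = (5/9, 2/3) and [QPF]:[PCW] = 8/3 as required.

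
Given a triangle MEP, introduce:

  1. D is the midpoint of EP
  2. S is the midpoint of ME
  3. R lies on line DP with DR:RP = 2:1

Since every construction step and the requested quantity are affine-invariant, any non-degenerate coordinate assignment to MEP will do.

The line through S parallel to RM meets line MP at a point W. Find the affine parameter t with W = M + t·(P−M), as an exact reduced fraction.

Assign M = (0, 0), E = (1, 0), P = (0, 1) — the answer is frame-independent, so this choice is without loss of generality.
1. D is the midpoint of EP ⇒ D = (1/2, 1/2)
2. S is the midpoint of ME ⇒ S = (1/2, 0)
3. R lies on line DP with DR:RP = 2:1 ⇒ R = (1/6, 5/6)
through S parallel to RM: direction (-1/6, -5/6); meets MP at W = (0, -5/2)
W = M + t·(P−M) with t = -5/2

t = -5/2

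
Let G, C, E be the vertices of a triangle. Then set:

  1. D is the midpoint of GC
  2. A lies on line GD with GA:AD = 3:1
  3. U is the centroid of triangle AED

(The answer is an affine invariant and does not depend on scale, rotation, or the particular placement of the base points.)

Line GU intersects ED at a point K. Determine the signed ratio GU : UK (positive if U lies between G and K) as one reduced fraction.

GU:UK = 11

Choose coordinates G = (0, 0), C = (1, 0), E = (0, 1).
1. D is the midpoint of GC ⇒ D = (1/2, 0)
2. A lies on line GD with GA:AD = 3:1 ⇒ A = (3/8, 0)
3. U is the centroid of triangle AED ⇒ U = (7/24, 1/3)
line GU meets ED at K = (7/22, 4/11)
U = G + t·(K−G) with t = 11/12, so GU:UK = 11/12:1/12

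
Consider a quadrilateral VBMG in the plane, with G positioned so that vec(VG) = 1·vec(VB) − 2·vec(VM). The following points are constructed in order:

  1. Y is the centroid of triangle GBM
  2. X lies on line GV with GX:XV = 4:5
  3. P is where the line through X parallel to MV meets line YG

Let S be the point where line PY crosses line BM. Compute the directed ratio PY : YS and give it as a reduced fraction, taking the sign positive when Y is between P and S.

PY:YS = -2/3

Choose coordinates V = (0, 0), B = (1, 0), M = (0, 1), G = (1, -2).
1. Y is the centroid of triangle GBM ⇒ Y = (2/3, -1/3)
2. X lies on line GV with GX:XV = 4:5 ⇒ X = (5/9, -10/9)
3. P is where the line through X parallel to MV meets line YG ⇒ P = (5/9, 2/9)
line PY meets BM at S = (1/2, 1/2)
Y = P + t·(S−P) with t = -2, so PY:YS = -2:3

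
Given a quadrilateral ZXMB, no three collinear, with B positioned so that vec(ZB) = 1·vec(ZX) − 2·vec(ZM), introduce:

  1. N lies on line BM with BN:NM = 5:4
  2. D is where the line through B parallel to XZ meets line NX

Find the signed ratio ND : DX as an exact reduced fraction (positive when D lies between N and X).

ND:DX = -5/6

Assign Z = (0, 0), X = (1, 0), M = (0, 1), B = (1, -2) — the answer is frame-independent, so this choice is without loss of generality.
1. N lies on line BM with BN:NM = 5:4 ⇒ N = (4/9, -1/3)
2. D is where the line through B parallel to XZ meets line NX ⇒ D = (-7/3, -2)
D = N + t·(X−N) with t = -5, so ND:DX = t:(1−t) = -5:6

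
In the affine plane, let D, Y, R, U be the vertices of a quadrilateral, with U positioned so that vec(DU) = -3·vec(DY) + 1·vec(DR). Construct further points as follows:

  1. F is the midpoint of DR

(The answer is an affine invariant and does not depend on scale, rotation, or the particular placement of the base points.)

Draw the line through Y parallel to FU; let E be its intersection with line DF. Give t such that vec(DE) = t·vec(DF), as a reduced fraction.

t = 1/3

Work in coordinates with D = (0, 0), Y = (1, 0), R = (0, 1), U = (-3, 1).
1. F is the midpoint of DR ⇒ F = (0, 1/2)
through Y parallel to FU: direction (-3, 1/2); meets DF at E = (0, 1/6)
E = D + t·(F−D) with t = 1/3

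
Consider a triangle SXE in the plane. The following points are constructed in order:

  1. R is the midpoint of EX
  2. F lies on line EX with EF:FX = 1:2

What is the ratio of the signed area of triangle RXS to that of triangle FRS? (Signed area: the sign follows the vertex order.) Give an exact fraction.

[RXS]:[FRS] = 3

Choose coordinates S = (0, 0), X = (1, 0), E = (0, 1).
1. R is the midpoint of EX ⇒ R = (1/2, 1/2)
2. F lies on line EX with EF:FX = 1:2 ⇒ F = (1/3, 2/3)
2·[RXS] = -1/2, 2·[FRS] = -1/6
[RXS]:[FRS] = -1/2:-1/6 = 3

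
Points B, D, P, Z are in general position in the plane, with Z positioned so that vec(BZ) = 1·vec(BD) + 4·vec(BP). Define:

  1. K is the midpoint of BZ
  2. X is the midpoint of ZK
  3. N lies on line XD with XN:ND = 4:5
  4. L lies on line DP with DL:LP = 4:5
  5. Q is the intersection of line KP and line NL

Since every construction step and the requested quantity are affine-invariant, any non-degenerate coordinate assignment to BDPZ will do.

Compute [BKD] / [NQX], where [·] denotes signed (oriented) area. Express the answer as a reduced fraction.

[BKD]:[NQX] = -81/38

Work in coordinates with B = (0, 0), D = (1, 0), P = (0, 1), Z = (1, 4).
1. K is the midpoint of BZ ⇒ K = (1/2, 2)
2. X is the midpoint of ZK ⇒ X = (3/4, 3)
3. N lies on line XD with XN:ND = 4:5 ⇒ N = (31/36, 5/3)
4. L lies on line DP with DL:LP = 4:5 ⇒ L = (5/9, 4/9)
5. Q is the intersection of line KP and line NL ⇒ Q = (25/18, 34/9)
2·[BKD] = -2, 2·[NQX] = 76/81
[BKD]:[NQX] = -2:76/81 = -81/38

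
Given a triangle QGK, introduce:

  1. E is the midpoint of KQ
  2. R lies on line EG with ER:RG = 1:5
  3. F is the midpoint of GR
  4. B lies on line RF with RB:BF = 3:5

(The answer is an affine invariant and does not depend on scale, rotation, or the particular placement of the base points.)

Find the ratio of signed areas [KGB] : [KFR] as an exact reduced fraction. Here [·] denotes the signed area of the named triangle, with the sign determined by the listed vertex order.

[KGB]:[KFR] = 13/8

Set Q = (0, 0), G = (1, 0), K = (0, 1); any affine frame gives the same invariant.
1. E is the midpoint of KQ ⇒ E = (0, 1/2)
2. R lies on line EG with ER:RG = 1:5 ⇒ R = (1/6, 5/12)
3. F is the midpoint of GR ⇒ F = (7/12, 5/24)
4. B lies on line RF with RB:BF = 3:5 ⇒ B = (31/96, 65/192)
2·[KGB] = -65/192, 2·[KFR] = -5/24
[KGB]:[KFR] = -65/192:-5/24 = 13/8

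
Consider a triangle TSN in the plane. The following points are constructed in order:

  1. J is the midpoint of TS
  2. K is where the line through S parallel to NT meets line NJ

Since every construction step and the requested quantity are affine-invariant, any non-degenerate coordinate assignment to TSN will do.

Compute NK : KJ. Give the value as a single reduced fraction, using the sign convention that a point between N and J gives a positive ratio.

Assign T = (0, 0), S = (1, 0), N = (0, 1) — the answer is frame-independent, so this choice is without loss of generality.
1. J is the midpoint of TS ⇒ J = (1/2, 0)
2. K is where the line through S parallel to NT meets line NJ ⇒ K = (1, -1)
K = N + t·(J−N) with t = 2, so NK:KJ = t:(1−t) = 2:-1

NK:KJ = -2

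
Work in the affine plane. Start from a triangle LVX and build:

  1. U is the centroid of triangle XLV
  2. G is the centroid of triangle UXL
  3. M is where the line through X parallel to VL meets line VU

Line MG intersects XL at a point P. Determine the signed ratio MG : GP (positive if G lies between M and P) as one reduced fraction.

Assign L = (0, 0), V = (1, 0), X = (0, 1) — the answer is frame-independent, so this choice is without loss of generality.
1. U is the centroid of triangle XLV ⇒ U = (1/3, 1/3)
2. G is the centroid of triangle UXL ⇒ G = (1/9, 4/9)
3. M is where the line through X parallel to VL meets line VU ⇒ M = (-1, 1)
line MG meets XL at P = (0, 1/2)
G = M + t·(P−M) with t = 10/9, so MG:GP = 10/9:-1/9

MG:GP = -10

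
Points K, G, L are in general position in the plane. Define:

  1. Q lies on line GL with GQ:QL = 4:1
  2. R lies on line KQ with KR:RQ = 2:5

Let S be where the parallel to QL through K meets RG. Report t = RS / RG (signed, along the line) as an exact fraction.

t = -2/5

Assign K = (0, 0), G = (1, 0), L = (0, 1) — the answer is frame-independent, so this choice is without loss of generality.
1. Q lies on line GL with GQ:QL = 4:1 ⇒ Q = (1/5, 4/5)
2. R lies on line KQ with KR:RQ = 2:5 ⇒ R = (2/35, 8/35)
through K parallel to QL: direction (-1/5, 1/5); meets RG at S = (-8/25, 8/25)
S = R + t·(G−R) with t = -2/5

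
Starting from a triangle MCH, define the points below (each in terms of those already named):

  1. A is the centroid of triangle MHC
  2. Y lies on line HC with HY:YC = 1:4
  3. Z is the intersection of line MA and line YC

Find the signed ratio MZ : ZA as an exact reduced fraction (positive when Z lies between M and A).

MZ:ZA = -3

Assign M = (0, 0), C = (1, 0), H = (0, 1) — the answer is frame-independent, so this choice is without loss of generality.
1. A is the centroid of triangle MHC ⇒ A = (1/3, 1/3)
2. Y lies on line HC with HY:YC = 1:4 ⇒ Y = (1/5, 4/5)
3. Z is the intersection of line MA and line YC ⇒ Z = (1/2, 1/2)
Z = M + t·(A−M) with t = 3/2, so MZ:ZA = t:(1−t) = 3/2:-1/2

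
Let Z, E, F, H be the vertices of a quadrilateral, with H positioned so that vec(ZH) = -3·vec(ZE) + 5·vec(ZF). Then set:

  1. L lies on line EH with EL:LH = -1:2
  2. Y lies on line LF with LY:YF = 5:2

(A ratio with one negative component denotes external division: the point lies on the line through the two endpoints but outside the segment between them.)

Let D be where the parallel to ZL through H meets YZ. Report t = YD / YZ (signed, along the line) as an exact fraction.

t = -9/5

Work in coordinates with Z = (0, 0), E = (1, 0), F = (0, 1), H = (-3, 5).
1. L lies on line EH with EL:LH = -1:2 ⇒ L = (5, -5)
2. Y lies on line LF with LY:YF = 5:2 ⇒ Y = (10/7, -5/7)
through H parallel to ZL: direction (5, -5); meets YZ at D = (4, -2)
D = Y + t·(Z−Y) with t = -9/5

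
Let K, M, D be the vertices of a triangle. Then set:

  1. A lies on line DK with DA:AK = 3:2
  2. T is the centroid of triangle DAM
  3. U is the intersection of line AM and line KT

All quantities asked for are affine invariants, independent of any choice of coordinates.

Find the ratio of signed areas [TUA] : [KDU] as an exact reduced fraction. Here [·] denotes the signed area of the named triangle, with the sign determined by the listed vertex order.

[TUA]:[KDU] = 1/5

Assign K = (0, 0), M = (1, 0), D = (0, 1) — the answer is frame-independent, so this choice is without loss of generality.
1. A lies on line DK with DA:AK = 3:2 ⇒ A = (0, 2/5)
2. T is the centroid of triangle DAM ⇒ T = (1/3, 7/15)
3. U is the intersection of line AM and line KT ⇒ U = (2/9, 14/45)
2·[TUA] = -2/45, 2·[KDU] = -2/9
[TUA]:[KDU] = -2/45:-2/9 = 1/5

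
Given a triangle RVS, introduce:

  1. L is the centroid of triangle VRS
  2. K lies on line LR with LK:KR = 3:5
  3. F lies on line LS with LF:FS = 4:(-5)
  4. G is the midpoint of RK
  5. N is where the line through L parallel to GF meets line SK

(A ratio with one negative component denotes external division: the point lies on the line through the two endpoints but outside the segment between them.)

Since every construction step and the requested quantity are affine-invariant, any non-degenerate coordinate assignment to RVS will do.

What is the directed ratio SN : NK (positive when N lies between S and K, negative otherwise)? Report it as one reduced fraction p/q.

SN:NK = 11/24

Set R = (0, 0), V = (1, 0), S = (0, 1); any affine frame gives the same invariant.
1. L is the centroid of triangle VRS ⇒ L = (1/3, 1/3)
2. K lies on line LR with LK:KR = 3:5 ⇒ K = (5/24, 5/24)
3. F lies on line LS with LF:FS = 4:(-5) ⇒ F = (5/3, -7/3)
4. G is the midpoint of RK ⇒ G = (5/48, 5/48)
5. N is where the line through L parallel to GF meets line SK ⇒ N = (11/168, 631/840)
N = S + t·(K−S) with t = 11/35, so SN:NK = t:(1−t) = 11/35:24/35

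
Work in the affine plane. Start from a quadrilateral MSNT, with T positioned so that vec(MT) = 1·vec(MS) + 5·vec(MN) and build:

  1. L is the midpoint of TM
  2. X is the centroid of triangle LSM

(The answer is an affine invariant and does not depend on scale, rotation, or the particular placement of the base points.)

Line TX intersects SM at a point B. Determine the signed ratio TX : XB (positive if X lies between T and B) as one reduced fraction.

Choose coordinates M = (0, 0), S = (1, 0), N = (0, 1), T = (1, 5).
1. L is the midpoint of TM ⇒ L = (1/2, 5/2)
2. X is the centroid of triangle LSM ⇒ X = (1/2, 5/6)
line TX meets SM at B = (2/5, 0)
X = T + t·(B−T) with t = 5/6, so TX:XB = 5/6:1/6

TX:XB = 5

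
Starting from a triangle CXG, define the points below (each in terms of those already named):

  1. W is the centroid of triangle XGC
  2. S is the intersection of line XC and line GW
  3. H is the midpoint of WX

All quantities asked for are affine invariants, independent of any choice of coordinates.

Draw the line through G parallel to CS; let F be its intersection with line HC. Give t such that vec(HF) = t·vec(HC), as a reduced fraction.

t = -5

Choose coordinates C = (0, 0), X = (1, 0), G = (0, 1).
1. W is the centroid of triangle XGC ⇒ W = (1/3, 1/3)
2. S is the intersection of line XC and line GW ⇒ S = (1/2, 0)
3. H is the midpoint of WX ⇒ H = (2/3, 1/6)
through G parallel to CS: direction (1/2, 0); meets HC at F = (4, 1)
F = H + t·(C−H) with t = -5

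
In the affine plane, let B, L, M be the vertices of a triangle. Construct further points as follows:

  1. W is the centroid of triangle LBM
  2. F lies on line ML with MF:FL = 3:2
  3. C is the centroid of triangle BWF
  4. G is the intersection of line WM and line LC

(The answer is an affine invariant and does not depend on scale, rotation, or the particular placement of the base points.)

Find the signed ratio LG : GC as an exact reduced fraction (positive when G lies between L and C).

Assign B = (0, 0), L = (1, 0), M = (0, 1) — the answer is frame-independent, so this choice is without loss of generality.
1. W is the centroid of triangle LBM ⇒ W = (1/3, 1/3)
2. F lies on line ML with MF:FL = 3:2 ⇒ F = (3/5, 2/5)
3. C is the centroid of triangle BWF ⇒ C = (14/45, 11/45)
4. G is the intersection of line WM and line LC ⇒ G = (20/51, 11/51)
G = L + t·(C−L) with t = 15/17, so LG:GC = t:(1−t) = 15/17:2/17

LG:GC = 15/2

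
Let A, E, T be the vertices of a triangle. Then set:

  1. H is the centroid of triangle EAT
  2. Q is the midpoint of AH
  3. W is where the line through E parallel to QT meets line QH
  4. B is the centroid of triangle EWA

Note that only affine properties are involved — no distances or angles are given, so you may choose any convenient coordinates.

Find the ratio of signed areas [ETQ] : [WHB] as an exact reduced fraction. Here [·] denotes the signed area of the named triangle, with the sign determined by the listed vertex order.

Assign A = (0, 0), E = (1, 0), T = (0, 1) — the answer is frame-independent, so this choice is without loss of generality.
1. H is the centroid of triangle EAT ⇒ H = (1/3, 1/3)
2. Q is the midpoint of AH ⇒ Q = (1/6, 1/6)
3. W is where the line through E parallel to QT meets line QH ⇒ W = (5/6, 5/6)
4. B is the centroid of triangle EWA ⇒ B = (11/18, 5/18)
2·[ETQ] = 2/3, 2·[WHB] = 1/6
[ETQ]:[WHB] = 2/3:1/6 = 4

[ETQ]:[WHB] = 4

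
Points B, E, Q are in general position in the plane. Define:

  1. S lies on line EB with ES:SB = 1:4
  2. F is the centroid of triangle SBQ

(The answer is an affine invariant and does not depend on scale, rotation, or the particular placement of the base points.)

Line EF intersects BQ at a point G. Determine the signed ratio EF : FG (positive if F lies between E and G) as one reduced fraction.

EF:FG = 11/4

Work in coordinates with B = (0, 0), E = (1, 0), Q = (0, 1).
1. S lies on line EB with ES:SB = 1:4 ⇒ S = (4/5, 0)
2. F is the centroid of triangle SBQ ⇒ F = (4/15, 1/3)
line EF meets BQ at G = (0, 5/11)
F = E + t·(G−E) with t = 11/15, so EF:FG = 11/15:4/15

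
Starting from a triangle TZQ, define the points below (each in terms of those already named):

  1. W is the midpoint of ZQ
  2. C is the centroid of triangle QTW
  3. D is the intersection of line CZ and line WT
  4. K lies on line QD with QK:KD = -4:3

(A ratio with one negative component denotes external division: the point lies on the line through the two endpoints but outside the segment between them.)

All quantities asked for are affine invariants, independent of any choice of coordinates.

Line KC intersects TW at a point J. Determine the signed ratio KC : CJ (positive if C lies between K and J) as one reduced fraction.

KC:CJ = -10

Choose coordinates T = (0, 0), Z = (1, 0), Q = (0, 1).
1. W is the midpoint of ZQ ⇒ W = (1/2, 1/2)
2. C is the centroid of triangle QTW ⇒ C = (1/6, 1/2)
3. D is the intersection of line CZ and line WT ⇒ D = (3/8, 3/8)
4. K lies on line QD with QK:KD = -4:3 ⇒ K = (3/2, -3/2)
line KC meets TW at J = (3/10, 3/10)
C = K + t·(J−K) with t = 10/9, so KC:CJ = 10/9:-1/9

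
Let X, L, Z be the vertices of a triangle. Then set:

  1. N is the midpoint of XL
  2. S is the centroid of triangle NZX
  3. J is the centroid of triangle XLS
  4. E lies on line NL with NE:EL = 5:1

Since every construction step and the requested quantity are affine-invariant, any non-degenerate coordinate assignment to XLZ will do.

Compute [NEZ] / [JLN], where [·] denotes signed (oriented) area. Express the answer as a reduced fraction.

[NEZ]:[JLN] = -15/2

Choose coordinates X = (0, 0), L = (1, 0), Z = (0, 1).
1. N is the midpoint of XL ⇒ N = (1/2, 0)
2. S is the centroid of triangle NZX ⇒ S = (1/6, 1/3)
3. J is the centroid of triangle XLS ⇒ J = (7/18, 1/9)
4. E lies on line NL with NE:EL = 5:1 ⇒ E = (11/12, 0)
2·[NEZ] = 5/12, 2·[JLN] = -1/18
[NEZ]:[JLN] = 5/12:-1/18 = -15/2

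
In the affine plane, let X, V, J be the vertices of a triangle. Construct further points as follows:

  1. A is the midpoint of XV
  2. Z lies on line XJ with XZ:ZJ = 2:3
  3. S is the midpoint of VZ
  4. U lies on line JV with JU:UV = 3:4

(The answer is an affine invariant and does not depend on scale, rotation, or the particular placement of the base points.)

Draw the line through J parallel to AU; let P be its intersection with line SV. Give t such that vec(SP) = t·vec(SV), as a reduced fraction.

t = -16/19

Choose coordinates X = (0, 0), V = (1, 0), J = (0, 1).
1. A is the midpoint of XV ⇒ A = (1/2, 0)
2. Z lies on line XJ with XZ:ZJ = 2:3 ⇒ Z = (0, 2/5)
3. S is the midpoint of VZ ⇒ S = (1/2, 1/5)
4. U lies on line JV with JU:UV = 3:4 ⇒ U = (3/7, 4/7)
through J parallel to AU: direction (-1/14, 4/7); meets SV at P = (3/38, 7/19)
P = S + t·(V−S) with t = -16/19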